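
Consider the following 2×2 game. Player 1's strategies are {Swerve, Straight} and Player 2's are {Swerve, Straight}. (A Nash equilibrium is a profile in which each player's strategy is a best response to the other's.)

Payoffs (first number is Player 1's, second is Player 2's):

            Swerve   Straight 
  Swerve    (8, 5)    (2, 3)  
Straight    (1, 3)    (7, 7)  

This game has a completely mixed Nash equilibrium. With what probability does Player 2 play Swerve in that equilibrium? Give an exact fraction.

5/12

Let q be the probability that Player 2 plays Swerve. In a completely mixed equilibrium, Player 1 must be indifferent between Swerve and Straight.
Player 1's expected payoff from Swerve is 8q + 2(1−q); from Straight it is q + 7(1−q).
Setting these equal: 6q + 2 = −6q + 7, so q = 5/12.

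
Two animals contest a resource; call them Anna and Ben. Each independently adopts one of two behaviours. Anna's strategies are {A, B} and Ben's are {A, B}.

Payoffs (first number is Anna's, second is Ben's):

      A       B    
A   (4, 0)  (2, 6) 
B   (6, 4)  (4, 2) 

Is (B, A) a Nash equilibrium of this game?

Yes

At (B, A), Anna earns 6; switching to A would give 4, so Anna has no profitable deviation.
Ben earns 4; switching to B would give 2, so Ben has no profitable deviation.
Neither player can gain by a unilateral deviation, so this profile is a Nash equilibrium.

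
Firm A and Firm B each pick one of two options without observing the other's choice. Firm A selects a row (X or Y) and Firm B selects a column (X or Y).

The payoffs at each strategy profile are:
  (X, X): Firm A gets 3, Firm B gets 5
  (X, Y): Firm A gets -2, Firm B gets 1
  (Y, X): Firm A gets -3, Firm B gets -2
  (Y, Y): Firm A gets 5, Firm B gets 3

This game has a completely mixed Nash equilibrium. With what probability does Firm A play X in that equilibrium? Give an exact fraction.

5/9

Let p be the probability that Firm A plays X. In a completely mixed equilibrium, Firm B must be indifferent between X and Y.
Firm B's expected payoff from X is 5p − 2(1−p); from Y it is p + 3(1−p).
Setting these equal: 7p − 2 = −2p + 3, so p = 5/9.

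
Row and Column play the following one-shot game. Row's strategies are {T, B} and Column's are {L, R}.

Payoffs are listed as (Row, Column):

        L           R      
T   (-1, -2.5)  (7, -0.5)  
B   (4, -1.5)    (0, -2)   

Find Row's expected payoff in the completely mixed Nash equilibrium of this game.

First find q, the probability Column plays L, from Row's indifference between T and B: −q + 7(1−q) = 4q, giving q = 7/12.
Since Row is indifferent in equilibrium, Row's expected payoff equals the payoff from either row against (7/12, 5/12). Using T: −(7/12) + 7(5/12) = 7/3.

7/3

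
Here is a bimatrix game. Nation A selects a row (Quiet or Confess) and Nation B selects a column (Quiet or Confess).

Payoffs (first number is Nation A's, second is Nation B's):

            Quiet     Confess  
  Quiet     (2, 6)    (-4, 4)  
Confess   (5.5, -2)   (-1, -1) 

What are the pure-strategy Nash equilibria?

(Quiet, Quiet): Nation A prefers Confess (5.5 > 2) — not an equilibrium.
(Quiet, Confess): Nation A prefers Confess (-1 > -4); Nation B prefers Quiet (6 > 4) — not an equilibrium.
(Confess, Quiet): Nation B prefers Confess (-1 > -2) — not an equilibrium.
(Confess, Confess): Nation A gets -1 ≥ -4 from Quiet, and Nation B gets -1 ≥ -2 from Quiet — Nash equilibrium.

(Confess, Confess)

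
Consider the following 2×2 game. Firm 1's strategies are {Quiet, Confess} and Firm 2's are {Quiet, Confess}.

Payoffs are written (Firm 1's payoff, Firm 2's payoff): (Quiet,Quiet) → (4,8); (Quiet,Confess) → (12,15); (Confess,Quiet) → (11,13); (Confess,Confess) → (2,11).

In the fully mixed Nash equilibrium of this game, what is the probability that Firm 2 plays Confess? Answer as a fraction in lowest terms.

7/17

Let q be the probability that Firm 2 plays Quiet. In a completely mixed equilibrium, Firm 1 must be indifferent between Quiet and Confess.
Firm 1's expected payoff from Quiet is 4q + 12(1−q); from Confess it is 11q + 2(1−q).
Setting these equal: −8q + 12 = 9q + 2, so q = 10/17.
Therefore Firm 2 plays Confess with probability 1 − 10/17 = 7/17.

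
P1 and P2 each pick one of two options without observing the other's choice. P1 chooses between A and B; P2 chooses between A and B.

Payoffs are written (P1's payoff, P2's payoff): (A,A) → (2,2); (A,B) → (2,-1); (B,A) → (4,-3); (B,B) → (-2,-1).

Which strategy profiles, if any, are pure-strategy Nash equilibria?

(A, A): P1 prefers B (4 > 2) — not an equilibrium.
(A, B): P2 prefers A (2 > -1) — not an equilibrium.
(B, A): P2 prefers B (-1 > -3) — not an equilibrium.
(B, B): P1 prefers A (2 > -2) — not an equilibrium.

none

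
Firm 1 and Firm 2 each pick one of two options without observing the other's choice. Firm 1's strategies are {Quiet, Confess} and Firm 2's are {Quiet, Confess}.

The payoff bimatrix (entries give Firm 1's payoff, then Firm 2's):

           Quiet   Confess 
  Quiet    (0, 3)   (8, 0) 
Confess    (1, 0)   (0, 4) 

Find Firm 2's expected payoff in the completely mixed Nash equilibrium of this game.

12/7

First find p, the probability Firm 1 plays Quiet, from Firm 2's indifference between Quiet and Confess: 3p = 4(1−p), giving p = 4/7.
Since Firm 2 is indifferent in equilibrium, Firm 2's expected payoff equals the payoff from either column against (4/7, 3/7). Using Quiet: 3(4/7) = 12/7.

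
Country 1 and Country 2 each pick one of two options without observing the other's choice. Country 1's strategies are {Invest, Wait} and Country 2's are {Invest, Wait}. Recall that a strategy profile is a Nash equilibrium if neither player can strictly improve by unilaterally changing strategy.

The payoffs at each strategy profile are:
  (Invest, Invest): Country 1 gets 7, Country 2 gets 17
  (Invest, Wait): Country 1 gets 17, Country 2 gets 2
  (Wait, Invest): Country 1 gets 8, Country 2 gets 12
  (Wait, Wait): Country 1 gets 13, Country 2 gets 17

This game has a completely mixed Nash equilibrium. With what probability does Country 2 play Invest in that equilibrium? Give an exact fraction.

Let y be the probability that Country 2 plays Invest. In a completely mixed equilibrium, Country 1 must be indifferent between Invest and Wait.
Country 1's expected payoff from Invest is 7y + 17(1−y); from Wait it is 8y + 13(1−y).
Setting these equal: −10y + 17 = −5y + 13, so y = 4/5.

4/5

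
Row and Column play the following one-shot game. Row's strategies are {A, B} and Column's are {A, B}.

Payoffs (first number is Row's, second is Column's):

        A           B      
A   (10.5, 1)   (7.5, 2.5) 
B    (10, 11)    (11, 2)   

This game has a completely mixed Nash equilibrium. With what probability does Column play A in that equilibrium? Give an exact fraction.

Let c be the probability that Column plays A. In a completely mixed equilibrium, Row must be indifferent between A and B.
Row's expected payoff from A is 10.5c + 7.5(1−c); from B it is 10c + 11(1−c).
Setting these equal: 3c + 7.5 = −c + 11, so c = 7/8.

7/8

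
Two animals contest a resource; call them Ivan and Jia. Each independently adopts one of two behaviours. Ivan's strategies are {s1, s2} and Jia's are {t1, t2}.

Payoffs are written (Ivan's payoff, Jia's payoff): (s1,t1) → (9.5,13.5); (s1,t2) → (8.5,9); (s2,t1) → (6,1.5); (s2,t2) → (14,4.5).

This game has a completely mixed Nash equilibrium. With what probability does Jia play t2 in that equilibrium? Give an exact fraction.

7/18

Let c be the probability that Jia plays t1. In a completely mixed equilibrium, Ivan must be indifferent between s1 and s2.
Ivan's expected payoff from s1 is 9.5c + 8.5(1−c); from s2 it is 6c + 14(1−c).
Setting these equal: c + 8.5 = −8c + 14, so c = 11/18.
Therefore Jia plays t2 with probability 1 − 11/18 = 7/18.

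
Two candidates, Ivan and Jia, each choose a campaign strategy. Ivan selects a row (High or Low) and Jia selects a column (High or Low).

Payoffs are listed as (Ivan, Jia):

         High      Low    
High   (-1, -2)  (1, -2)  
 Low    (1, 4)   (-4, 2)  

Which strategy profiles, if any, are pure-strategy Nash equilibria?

(High, High): Ivan prefers Low (1 > -1) — not an equilibrium.
(High, Low): Ivan gets 1 ≥ -4 from Low, and Jia gets -2 ≥ -2 from High — Nash equilibrium.
(Low, High): Ivan gets 1 ≥ -1 from High, and Jia gets 4 ≥ 2 from Low — Nash equilibrium.
(Low, Low): Ivan prefers High (1 > -4); Jia prefers High (4 > 2) — not an equilibrium.

(High, Low) and (Low, High)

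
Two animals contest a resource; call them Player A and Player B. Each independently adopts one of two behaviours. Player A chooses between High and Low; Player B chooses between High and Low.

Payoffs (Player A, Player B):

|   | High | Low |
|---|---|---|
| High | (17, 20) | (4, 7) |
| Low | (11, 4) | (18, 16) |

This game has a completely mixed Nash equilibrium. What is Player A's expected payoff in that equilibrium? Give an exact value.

First find q, the probability Player B plays High, from Player A's indifference between High and Low: 17q + 4(1−q) = 11q + 18(1−q), giving q = 7/10.
Since Player A is indifferent in equilibrium, Player A's expected payoff equals the payoff from either row against (7/10, 3/10). Using High: 17(7/10) + 4(3/10) = 131/10.

131/10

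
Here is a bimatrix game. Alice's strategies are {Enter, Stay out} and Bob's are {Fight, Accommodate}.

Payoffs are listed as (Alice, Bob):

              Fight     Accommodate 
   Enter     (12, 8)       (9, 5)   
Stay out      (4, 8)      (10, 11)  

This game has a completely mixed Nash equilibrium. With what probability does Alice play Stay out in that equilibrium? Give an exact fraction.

1/2

Let r be the probability that Alice plays Enter. In a completely mixed equilibrium, Bob must be indifferent between Fight and Accommodate.
Bob's expected payoff from Fight is 8r + 8(1−r); from Accommodate it is 5r + 11(1−r).
Setting these equal: 8 = −6r + 11, so r = 1/2.
Therefore Alice plays Stay out with probability 1 − 1/2 = 1/2.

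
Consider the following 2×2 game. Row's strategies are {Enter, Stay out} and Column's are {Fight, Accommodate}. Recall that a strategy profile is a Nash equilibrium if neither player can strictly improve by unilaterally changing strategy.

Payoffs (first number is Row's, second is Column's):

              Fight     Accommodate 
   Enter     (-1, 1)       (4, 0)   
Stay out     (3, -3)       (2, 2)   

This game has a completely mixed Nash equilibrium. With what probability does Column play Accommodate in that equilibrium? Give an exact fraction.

Let c be the probability that Column plays Fight. In a completely mixed equilibrium, Row must be indifferent between Enter and Stay out.
Row's expected payoff from Enter is −c + 4(1−c); from Stay out it is 3c + 2(1−c).
Setting these equal: −5c + 4 = c + 2, so c = 1/3.
Therefore Column plays Accommodate with probability 1 − 1/3 = 2/3.

2/3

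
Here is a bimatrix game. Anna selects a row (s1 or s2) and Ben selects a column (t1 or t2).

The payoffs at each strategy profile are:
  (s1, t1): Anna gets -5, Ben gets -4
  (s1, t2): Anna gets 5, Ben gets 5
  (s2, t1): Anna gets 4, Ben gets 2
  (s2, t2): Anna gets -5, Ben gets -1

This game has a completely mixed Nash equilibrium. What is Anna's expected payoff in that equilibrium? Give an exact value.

First find y, the probability Ben plays t1, from Anna's indifference between s1 and s2: −5y + 5(1−y) = 4y − 5(1−y), giving y = 10/19.
Since Anna is indifferent in equilibrium, Anna's expected payoff equals the payoff from either row against (10/19, 9/19). Using s1: −5(10/19) + 5(9/19) = -5/19.

-5/19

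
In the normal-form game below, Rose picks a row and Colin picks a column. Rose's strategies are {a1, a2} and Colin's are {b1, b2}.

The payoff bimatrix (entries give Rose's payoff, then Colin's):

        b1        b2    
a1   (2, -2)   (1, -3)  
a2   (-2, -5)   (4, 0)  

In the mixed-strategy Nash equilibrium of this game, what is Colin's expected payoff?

First find x, the probability Rose plays a1, from Colin's indifference between b1 and b2: −2x − 5(1−x) = −3x, giving x = 5/6.
Since Colin is indifferent in equilibrium, Colin's expected payoff equals the payoff from either column against (5/6, 1/6). Using b1: −2(5/6) − 5(1/6) = -5/2.

-5/2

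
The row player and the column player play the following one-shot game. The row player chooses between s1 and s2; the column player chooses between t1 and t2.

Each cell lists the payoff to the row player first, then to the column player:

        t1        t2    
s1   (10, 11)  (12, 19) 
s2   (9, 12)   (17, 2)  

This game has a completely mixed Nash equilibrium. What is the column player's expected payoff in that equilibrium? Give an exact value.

First find x, the probability the row player plays s1, from the column player's indifference between t1 and t2: 11x + 12(1−x) = 19x + 2(1−x), giving x = 5/9.
Since the column player is indifferent in equilibrium, the column player's expected payoff equals the payoff from either column against (5/9, 4/9). Using t1: 11(5/9) + 12(4/9) = 103/9.

103/9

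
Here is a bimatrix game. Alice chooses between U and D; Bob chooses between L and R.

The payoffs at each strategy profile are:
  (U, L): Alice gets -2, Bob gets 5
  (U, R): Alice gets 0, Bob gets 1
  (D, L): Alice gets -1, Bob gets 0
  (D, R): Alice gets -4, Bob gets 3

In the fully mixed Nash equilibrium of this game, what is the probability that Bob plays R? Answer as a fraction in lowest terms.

1/5

Let q be the probability that Bob plays L. In a completely mixed equilibrium, Alice must be indifferent between U and D.
Alice's expected payoff from U is −2q; from D it is −q − 4(1−q).
Setting these equal: −2q = 3q − 4, so q = 4/5.
Therefore Bob plays R with probability 1 − 4/5 = 1/5.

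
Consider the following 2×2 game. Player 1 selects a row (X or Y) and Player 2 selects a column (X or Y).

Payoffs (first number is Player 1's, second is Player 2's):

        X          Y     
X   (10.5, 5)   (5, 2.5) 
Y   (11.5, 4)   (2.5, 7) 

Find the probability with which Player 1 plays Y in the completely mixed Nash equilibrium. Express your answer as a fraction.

Let x be the probability that Player 1 plays X. In a completely mixed equilibrium, Player 2 must be indifferent between X and Y.
Player 2's expected payoff from X is 5x + 4(1−x); from Y it is 2.5x + 7(1−x).
Setting these equal: x + 4 = −4.5x + 7, so x = 6/11.
Therefore Player 1 plays Y with probability 1 − 6/11 = 5/11.

5/11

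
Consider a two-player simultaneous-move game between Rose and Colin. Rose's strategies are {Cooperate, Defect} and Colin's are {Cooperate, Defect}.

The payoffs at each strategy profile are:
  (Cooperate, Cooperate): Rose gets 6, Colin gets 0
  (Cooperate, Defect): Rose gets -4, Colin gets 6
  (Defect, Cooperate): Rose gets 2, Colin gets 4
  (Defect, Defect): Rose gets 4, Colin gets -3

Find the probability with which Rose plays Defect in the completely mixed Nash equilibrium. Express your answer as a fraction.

Let x be the probability that Rose plays Cooperate. In a completely mixed equilibrium, Colin must be indifferent between Cooperate and Defect.
Colin's expected payoff from Cooperate is 4(1−x); from Defect it is 6x − 3(1−x).
Setting these equal: −4x + 4 = 9x − 3, so x = 7/13.
Therefore Rose plays Defect with probability 1 − 7/13 = 6/13.

6/13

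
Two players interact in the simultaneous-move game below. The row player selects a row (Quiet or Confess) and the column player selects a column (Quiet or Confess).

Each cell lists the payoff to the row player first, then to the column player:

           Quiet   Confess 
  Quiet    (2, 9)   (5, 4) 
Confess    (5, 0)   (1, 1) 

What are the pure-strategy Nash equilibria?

none

(Quiet, Quiet): the row player prefers Confess (5 > 2) — not an equilibrium.
(Quiet, Confess): the column player prefers Quiet (9 > 4) — not an equilibrium.
(Confess, Quiet): the column player prefers Confess (1 > 0) — not an equilibrium.
(Confess, Confess): the row player prefers Quiet (5 > 1) — not an equilibrium.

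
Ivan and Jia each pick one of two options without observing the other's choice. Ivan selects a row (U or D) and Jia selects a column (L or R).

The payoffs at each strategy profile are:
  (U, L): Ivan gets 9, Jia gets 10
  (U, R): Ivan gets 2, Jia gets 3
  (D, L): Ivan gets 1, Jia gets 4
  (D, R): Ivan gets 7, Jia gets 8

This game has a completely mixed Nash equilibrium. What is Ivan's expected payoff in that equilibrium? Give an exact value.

First find q, the probability Jia plays L, from Ivan's indifference between U and D: 9q + 2(1−q) = q + 7(1−q), giving q = 5/13.
Since Ivan is indifferent in equilibrium, Ivan's expected payoff equals the payoff from either row against (5/13, 8/13). Using U: 9(5/13) + 2(8/13) = 61/13.

61/13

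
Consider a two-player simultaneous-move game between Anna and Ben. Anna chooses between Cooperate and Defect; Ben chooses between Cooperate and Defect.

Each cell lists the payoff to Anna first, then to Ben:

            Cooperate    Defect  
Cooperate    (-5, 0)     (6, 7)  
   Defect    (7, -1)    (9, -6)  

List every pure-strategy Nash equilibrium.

(Defect, Cooperate)

(Cooperate, Cooperate): Anna prefers Defect (7 > -5); Ben prefers Defect (7 > 0) — not an equilibrium.
(Cooperate, Defect): Anna prefers Defect (9 > 6) — not an equilibrium.
(Defect, Cooperate): Anna gets 7 ≥ -5 from Cooperate, and Ben gets -1 ≥ -6 from Defect — Nash equilibrium.
(Defect, Defect): Ben prefers Cooperate (-1 > -6) — not an equilibrium.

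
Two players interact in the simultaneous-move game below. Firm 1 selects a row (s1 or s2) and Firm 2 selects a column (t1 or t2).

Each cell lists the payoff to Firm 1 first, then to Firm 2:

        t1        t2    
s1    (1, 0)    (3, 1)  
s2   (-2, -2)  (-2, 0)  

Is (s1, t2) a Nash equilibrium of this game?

Yes

At (s1, t2), Firm 1 earns 3; switching to s2 would give -2, so Firm 1 has no profitable deviation.
Firm 2 earns 1; switching to t1 would give 0, so Firm 2 has no profitable deviation.
Neither player can gain by a unilateral deviation, so this profile is a Nash equilibrium.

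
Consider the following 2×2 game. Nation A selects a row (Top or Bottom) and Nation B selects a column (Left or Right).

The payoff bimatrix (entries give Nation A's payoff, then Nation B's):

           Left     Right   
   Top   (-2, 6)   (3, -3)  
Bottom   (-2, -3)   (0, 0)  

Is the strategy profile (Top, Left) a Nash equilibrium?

At (Top, Left), Nation A earns -2; switching to Bottom would give -2, so Nation A has no profitable deviation.
Nation B earns 6; switching to Right would give -3, so Nation B has no profitable deviation.
Neither player can gain by a unilateral deviation, so this profile is a Nash equilibrium.

Yes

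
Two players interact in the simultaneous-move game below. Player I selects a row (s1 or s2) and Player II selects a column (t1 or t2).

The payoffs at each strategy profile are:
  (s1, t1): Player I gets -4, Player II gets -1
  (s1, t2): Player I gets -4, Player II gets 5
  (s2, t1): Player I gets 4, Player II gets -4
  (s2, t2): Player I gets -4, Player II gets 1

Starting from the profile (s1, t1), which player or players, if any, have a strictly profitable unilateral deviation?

Both

Player I at (s1, t1) earns -4; deviating to s2 yields 4 — a strict improvement.
Player II earns -1; deviating to t2 yields 5 — a strict improvement.
Both Player I and Player II have strictly profitable deviations.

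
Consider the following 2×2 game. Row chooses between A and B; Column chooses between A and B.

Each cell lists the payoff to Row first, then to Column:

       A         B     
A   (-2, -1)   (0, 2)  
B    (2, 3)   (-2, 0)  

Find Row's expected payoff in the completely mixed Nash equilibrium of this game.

First find q, the probability Column plays A, from Row's indifference between A and B: −2q = 2q − 2(1−q), giving q = 1/3.
Since Row is indifferent in equilibrium, Row's expected payoff equals the payoff from either row against (1/3, 2/3). Using A: −2(1/3) = -2/3.

-2/3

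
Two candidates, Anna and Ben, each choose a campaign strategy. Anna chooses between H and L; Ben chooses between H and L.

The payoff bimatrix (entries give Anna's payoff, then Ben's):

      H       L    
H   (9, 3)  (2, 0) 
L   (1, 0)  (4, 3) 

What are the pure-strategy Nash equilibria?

(H, H) and (L, L)

(H, H): Anna gets 9 ≥ 1 from L, and Ben gets 3 ≥ 0 from L — Nash equilibrium.
(H, L): Anna prefers L (4 > 2); Ben prefers H (3 > 0) — not an equilibrium.
(L, H): Anna prefers H (9 > 1); Ben prefers L (3 > 0) — not an equilibrium.
(L, L): Anna gets 4 ≥ 2 from H, and Ben gets 3 ≥ 0 from H — Nash equilibrium.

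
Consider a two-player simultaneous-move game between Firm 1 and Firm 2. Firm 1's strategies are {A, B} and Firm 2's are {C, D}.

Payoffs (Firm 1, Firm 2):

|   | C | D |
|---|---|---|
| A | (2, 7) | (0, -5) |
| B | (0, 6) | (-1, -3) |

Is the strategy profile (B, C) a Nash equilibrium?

At (B, C), Firm 1 earns 0; switching to A would give 2, so Firm 1 would deviate.
Firm 2 earns 6; switching to D would give -3, so Firm 2 has no profitable deviation.
Since at least one player can profitably deviate, this is not a Nash equilibrium.

No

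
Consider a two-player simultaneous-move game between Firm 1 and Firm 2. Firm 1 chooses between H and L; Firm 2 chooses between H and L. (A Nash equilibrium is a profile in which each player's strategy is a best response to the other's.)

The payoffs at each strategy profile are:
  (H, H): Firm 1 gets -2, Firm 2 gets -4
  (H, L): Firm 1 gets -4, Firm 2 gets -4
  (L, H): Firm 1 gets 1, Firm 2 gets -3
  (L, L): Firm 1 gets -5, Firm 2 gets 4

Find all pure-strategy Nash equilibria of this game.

(H, H): Firm 1 prefers L (1 > -2) — not an equilibrium.
(H, L): Firm 1 gets -4 ≥ -5 from L, and Firm 2 gets -4 ≥ -4 from H — Nash equilibrium.
(L, H): Firm 2 prefers L (4 > -3) — not an equilibrium.
(L, L): Firm 1 prefers H (-4 > -5) — not an equilibrium.

(H, L)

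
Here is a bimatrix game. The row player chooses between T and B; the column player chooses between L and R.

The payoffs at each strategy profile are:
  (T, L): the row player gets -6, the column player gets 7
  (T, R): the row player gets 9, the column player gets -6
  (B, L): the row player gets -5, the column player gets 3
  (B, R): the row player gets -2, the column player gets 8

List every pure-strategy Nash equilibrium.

none

(T, L): the row player prefers B (-5 > -6) — not an equilibrium.
(T, R): the column player prefers L (7 > -6) — not an equilibrium.
(B, L): the column player prefers R (8 > 3) — not an equilibrium.
(B, R): the row player prefers T (9 > -2) — not an equilibrium.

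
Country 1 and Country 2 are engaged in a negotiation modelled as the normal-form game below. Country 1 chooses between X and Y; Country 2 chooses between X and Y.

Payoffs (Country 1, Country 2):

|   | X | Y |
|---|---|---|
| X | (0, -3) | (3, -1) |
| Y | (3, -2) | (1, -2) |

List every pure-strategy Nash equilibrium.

(X, X): Country 1 prefers Y (3 > 0); Country 2 prefers Y (-1 > -3) — not an equilibrium.
(X, Y): Country 1 gets 3 ≥ 1 from Y, and Country 2 gets -1 ≥ -3 from X — Nash equilibrium.
(Y, X): Country 1 gets 3 ≥ 0 from X, and Country 2 gets -2 ≥ -2 from Y — Nash equilibrium.
(Y, Y): Country 1 prefers X (3 > 1) — not an equilibrium.

(X, Y) and (Y, X)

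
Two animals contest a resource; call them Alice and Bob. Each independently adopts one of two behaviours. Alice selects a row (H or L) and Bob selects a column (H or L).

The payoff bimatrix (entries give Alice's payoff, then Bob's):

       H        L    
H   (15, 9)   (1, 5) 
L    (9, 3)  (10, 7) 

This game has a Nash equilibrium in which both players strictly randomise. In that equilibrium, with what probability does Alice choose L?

Let x be the probability that Alice plays H. In a completely mixed equilibrium, Bob must be indifferent between H and L.
Bob's expected payoff from H is 9x + 3(1−x); from L it is 5x + 7(1−x).
Setting these equal: 6x + 3 = −2x + 7, so x = 1/2.
Therefore Alice plays L with probability 1 − 1/2 = 1/2.

1/2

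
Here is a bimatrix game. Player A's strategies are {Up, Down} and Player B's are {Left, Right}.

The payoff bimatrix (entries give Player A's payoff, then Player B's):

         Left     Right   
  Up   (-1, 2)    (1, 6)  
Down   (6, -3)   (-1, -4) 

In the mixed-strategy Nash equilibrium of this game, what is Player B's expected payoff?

-2

First find p, the probability Player A plays Up, from Player B's indifference between Left and Right: 2p − 3(1−p) = 6p − 4(1−p), giving p = 1/5.
Since Player B is indifferent in equilibrium, Player B's expected payoff equals the payoff from either column against (1/5, 4/5). Using Left: 2(1/5) − 3(4/5) = -2.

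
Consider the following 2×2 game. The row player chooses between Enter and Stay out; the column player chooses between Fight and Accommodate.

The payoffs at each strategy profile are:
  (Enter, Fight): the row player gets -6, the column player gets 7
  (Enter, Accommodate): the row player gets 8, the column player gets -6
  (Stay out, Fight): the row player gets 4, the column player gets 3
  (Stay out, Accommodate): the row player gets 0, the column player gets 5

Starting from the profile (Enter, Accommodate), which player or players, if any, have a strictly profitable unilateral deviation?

The column player

The row player at (Enter, Accommodate) earns 8; deviating to Stay out yields 0 — not better.
The column player earns -6; deviating to Fight yields 7 — a strict improvement.
Only the column player has a strictly profitable deviation.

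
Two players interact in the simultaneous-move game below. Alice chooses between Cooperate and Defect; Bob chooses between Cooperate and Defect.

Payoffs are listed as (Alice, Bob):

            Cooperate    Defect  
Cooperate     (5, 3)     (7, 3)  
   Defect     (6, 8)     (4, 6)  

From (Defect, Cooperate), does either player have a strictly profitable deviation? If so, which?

Alice at (Defect, Cooperate) earns 6; deviating to Cooperate yields 5 — not better.
Bob earns 8; deviating to Defect yields 6 — not better.
Neither player can strictly improve; the profile is a Nash equilibrium.

Neither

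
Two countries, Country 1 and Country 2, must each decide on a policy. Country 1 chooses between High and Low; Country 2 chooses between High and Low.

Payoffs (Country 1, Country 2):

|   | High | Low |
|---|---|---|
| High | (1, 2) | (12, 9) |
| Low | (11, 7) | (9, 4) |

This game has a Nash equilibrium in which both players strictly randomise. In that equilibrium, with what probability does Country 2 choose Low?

Let q be the probability that Country 2 plays High. In a completely mixed equilibrium, Country 1 must be indifferent between High and Low.
Country 1's expected payoff from High is q + 12(1−q); from Low it is 11q + 9(1−q).
Setting these equal: −11q + 12 = 2q + 9, so q = 3/13.
Therefore Country 2 plays Low with probability 1 − 3/13 = 10/13.

10/13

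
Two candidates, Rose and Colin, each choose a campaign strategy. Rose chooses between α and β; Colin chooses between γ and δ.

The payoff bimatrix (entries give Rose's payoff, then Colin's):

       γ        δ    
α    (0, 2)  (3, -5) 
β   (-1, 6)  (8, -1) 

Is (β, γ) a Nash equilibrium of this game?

No

At (β, γ), Rose earns -1; switching to α would give 0, so Rose would deviate.
Colin earns 6; switching to δ would give -1, so Colin has no profitable deviation.
Since at least one player can profitably deviate, this is not a Nash equilibrium.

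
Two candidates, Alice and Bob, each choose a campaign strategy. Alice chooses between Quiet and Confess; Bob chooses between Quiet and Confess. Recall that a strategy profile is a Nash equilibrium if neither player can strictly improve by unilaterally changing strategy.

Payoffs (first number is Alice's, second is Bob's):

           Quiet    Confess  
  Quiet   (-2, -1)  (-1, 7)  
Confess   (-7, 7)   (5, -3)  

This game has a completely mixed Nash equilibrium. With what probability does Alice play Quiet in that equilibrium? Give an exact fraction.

5/9

Let x be the probability that Alice plays Quiet. In a completely mixed equilibrium, Bob must be indifferent between Quiet and Confess.
Bob's expected payoff from Quiet is −x + 7(1−x); from Confess it is 7x − 3(1−x).
Setting these equal: −8x + 7 = 10x − 3, so x = 5/9.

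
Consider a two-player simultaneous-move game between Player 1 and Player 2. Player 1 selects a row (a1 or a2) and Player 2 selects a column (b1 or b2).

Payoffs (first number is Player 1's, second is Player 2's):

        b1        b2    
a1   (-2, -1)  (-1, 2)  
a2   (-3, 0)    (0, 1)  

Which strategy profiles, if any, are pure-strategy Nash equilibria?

(a2, b2)

(a1, b1): Player 2 prefers b2 (2 > -1) — not an equilibrium.
(a1, b2): Player 1 prefers a2 (0 > -1) — not an equilibrium.
(a2, b1): Player 1 prefers a1 (-2 > -3); Player 2 prefers b2 (1 > 0) — not an equilibrium.
(a2, b2): Player 1 gets 0 ≥ -1 from a1, and Player 2 gets 1 ≥ 0 from b1 — Nash equilibrium.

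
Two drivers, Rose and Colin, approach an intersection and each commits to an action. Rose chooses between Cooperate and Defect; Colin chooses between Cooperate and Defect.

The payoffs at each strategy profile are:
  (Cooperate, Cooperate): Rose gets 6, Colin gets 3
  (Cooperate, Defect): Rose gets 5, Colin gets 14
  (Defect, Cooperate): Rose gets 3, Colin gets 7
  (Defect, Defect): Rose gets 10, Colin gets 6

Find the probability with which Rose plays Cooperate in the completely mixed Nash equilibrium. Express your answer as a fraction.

Let r be the probability that Rose plays Cooperate. In a completely mixed equilibrium, Colin must be indifferent between Cooperate and Defect.
Colin's expected payoff from Cooperate is 3r + 7(1−r); from Defect it is 14r + 6(1−r).
Setting these equal: −4r + 7 = 8r + 6, so r = 1/12.

1/12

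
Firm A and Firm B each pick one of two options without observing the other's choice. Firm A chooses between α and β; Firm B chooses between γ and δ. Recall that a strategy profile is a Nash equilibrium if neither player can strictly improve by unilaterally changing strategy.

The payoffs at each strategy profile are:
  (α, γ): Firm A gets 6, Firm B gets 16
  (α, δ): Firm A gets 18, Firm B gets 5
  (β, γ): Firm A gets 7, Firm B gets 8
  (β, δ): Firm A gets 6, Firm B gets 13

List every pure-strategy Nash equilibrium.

none

(α, γ): Firm A prefers β (7 > 6) — not an equilibrium.
(α, δ): Firm B prefers γ (16 > 5) — not an equilibrium.
(β, γ): Firm B prefers δ (13 > 8) — not an equilibrium.
(β, δ): Firm A prefers α (18 > 6) — not an equilibrium.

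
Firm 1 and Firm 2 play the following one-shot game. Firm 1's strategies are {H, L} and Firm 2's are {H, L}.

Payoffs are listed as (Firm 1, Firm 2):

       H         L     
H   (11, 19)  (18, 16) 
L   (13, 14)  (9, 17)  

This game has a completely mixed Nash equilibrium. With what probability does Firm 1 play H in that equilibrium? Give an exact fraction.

Let r be the probability that Firm 1 plays H. In a completely mixed equilibrium, Firm 2 must be indifferent between H and L.
Firm 2's expected payoff from H is 19r + 14(1−r); from L it is 16r + 17(1−r).
Setting these equal: 5r + 14 = −r + 17, so r = 1/2.

1/2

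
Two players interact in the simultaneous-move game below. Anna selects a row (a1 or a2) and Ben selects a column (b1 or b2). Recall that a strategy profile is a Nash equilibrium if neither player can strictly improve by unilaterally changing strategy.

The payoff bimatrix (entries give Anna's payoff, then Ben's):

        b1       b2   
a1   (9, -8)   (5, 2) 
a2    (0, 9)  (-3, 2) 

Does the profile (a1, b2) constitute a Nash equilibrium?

At (a1, b2), Anna earns 5; switching to a2 would give -3, so Anna has no profitable deviation.
Ben earns 2; switching to b1 would give -8, so Ben has no profitable deviation.
Neither player can gain by a unilateral deviation, so this profile is a Nash equilibrium.

Yes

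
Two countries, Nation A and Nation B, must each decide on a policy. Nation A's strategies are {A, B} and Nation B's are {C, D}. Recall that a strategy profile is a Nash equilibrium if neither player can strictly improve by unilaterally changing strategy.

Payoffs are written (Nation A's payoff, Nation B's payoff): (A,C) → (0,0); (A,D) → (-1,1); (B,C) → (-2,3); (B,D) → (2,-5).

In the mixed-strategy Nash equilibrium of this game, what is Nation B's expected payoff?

1/3

First find x, the probability Nation A plays A, from Nation B's indifference between C and D: 3(1−x) = x − 5(1−x), giving x = 8/9.
Since Nation B is indifferent in equilibrium, Nation B's expected payoff equals the payoff from either column against (8/9, 1/9). Using C: 3(1/9) = 1/3.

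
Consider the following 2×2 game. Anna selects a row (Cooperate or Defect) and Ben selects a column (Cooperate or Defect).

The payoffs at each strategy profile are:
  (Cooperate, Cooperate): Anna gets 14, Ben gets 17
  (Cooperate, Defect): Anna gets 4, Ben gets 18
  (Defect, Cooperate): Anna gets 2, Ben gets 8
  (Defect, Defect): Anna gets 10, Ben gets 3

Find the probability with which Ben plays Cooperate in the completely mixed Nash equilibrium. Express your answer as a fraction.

1/3

Let y be the probability that Ben plays Cooperate. In a completely mixed equilibrium, Anna must be indifferent between Cooperate and Defect.
Anna's expected payoff from Cooperate is 14y + 4(1−y); from Defect it is 2y + 10(1−y).
Setting these equal: 10y + 4 = −8y + 10, so y = 1/3.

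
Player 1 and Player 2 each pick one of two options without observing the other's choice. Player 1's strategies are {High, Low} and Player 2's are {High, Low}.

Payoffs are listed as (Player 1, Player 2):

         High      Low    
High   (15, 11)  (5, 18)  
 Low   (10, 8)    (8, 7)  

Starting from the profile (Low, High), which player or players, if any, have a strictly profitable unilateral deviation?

Player 1 at (Low, High) earns 10; deviating to High yields 15 — a strict improvement.
Player 2 earns 8; deviating to Low yields 7 — not better.
Only Player 1 has a strictly profitable deviation.

Player 1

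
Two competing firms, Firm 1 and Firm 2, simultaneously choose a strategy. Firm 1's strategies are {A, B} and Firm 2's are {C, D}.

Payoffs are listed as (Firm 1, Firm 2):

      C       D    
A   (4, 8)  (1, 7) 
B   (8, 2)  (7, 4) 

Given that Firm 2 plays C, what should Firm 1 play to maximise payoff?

Against C, Firm 1 earns 4 from A and 8 from B.
So B is the best response.

B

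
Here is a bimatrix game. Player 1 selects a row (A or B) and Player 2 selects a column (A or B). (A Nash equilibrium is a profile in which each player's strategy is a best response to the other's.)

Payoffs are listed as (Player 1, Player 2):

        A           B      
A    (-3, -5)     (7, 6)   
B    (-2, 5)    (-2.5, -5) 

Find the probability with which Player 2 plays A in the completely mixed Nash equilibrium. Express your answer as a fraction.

19/21

Let c be the probability that Player 2 plays A. In a completely mixed equilibrium, Player 1 must be indifferent between A and B.
Player 1's expected payoff from A is −3c + 7(1−c); from B it is −2c − 2.5(1−c).
Setting these equal: −10c + 7 = 0.5c − 2.5, so c = 19/21.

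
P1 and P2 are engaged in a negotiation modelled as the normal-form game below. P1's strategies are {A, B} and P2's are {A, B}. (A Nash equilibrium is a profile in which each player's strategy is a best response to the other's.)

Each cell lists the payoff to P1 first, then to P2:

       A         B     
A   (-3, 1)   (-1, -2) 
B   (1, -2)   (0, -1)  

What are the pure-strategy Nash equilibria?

(B, B)

(A, A): P1 prefers B (1 > -3) — not an equilibrium.
(A, B): P1 prefers B (0 > -1); P2 prefers A (1 > -2) — not an equilibrium.
(B, A): P2 prefers B (-1 > -2) — not an equilibrium.
(B, B): P1 gets 0 ≥ -1 from A, and P2 gets -1 ≥ -2 from A — Nash equilibrium.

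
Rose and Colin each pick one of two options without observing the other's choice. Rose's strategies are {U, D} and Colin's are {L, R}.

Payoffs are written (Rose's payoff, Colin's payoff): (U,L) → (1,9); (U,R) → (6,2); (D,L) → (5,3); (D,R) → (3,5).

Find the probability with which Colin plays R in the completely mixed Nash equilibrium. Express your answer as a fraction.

4/7

Let y be the probability that Colin plays L. In a completely mixed equilibrium, Rose must be indifferent between U and D.
Rose's expected payoff from U is y + 6(1−y); from D it is 5y + 3(1−y).
Setting these equal: −5y + 6 = 2y + 3, so y = 3/7.
Therefore Colin plays R with probability 1 − 3/7 = 4/7.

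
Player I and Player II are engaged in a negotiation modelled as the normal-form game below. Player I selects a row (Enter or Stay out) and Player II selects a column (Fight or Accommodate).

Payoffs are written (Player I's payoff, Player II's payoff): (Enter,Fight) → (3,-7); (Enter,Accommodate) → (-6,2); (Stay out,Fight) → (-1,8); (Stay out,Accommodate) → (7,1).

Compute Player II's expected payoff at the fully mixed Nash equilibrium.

23/16

First find p, the probability Player I plays Enter, from Player II's indifference between Fight and Accommodate: −7p + 8(1−p) = 2p + (1−p), giving p = 7/16.
Since Player II is indifferent in equilibrium, Player II's expected payoff equals the payoff from either column against (7/16, 9/16). Using Fight: −7(7/16) + 8(9/16) = 23/16.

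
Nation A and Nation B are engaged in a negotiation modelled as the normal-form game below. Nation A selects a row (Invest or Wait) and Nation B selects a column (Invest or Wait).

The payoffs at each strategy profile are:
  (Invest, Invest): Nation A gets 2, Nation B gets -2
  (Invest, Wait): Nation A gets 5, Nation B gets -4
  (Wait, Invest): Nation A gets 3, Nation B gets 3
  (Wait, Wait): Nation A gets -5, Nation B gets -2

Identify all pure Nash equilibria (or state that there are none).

(Invest, Invest): Nation A prefers Wait (3 > 2) — not an equilibrium.
(Invest, Wait): Nation B prefers Invest (-2 > -4) — not an equilibrium.
(Wait, Invest): Nation A gets 3 ≥ 2 from Invest, and Nation B gets 3 ≥ -2 from Wait — Nash equilibrium.
(Wait, Wait): Nation A prefers Invest (5 > -5); Nation B prefers Invest (3 > -2) — not an equilibrium.

(Wait, Invest)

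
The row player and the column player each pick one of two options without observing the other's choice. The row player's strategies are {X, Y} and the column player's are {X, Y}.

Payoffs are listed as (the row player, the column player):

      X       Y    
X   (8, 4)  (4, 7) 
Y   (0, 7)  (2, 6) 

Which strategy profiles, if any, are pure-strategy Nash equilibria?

(X, X): the column player prefers Y (7 > 4) — not an equilibrium.
(X, Y): the row player gets 4 ≥ 2 from Y, and the column player gets 7 ≥ 4 from X — Nash equilibrium.
(Y, X): the row player prefers X (8 > 0) — not an equilibrium.
(Y, Y): the row player prefers X (4 > 2); the column player prefers X (7 > 6) — not an equilibrium.

(X, Y)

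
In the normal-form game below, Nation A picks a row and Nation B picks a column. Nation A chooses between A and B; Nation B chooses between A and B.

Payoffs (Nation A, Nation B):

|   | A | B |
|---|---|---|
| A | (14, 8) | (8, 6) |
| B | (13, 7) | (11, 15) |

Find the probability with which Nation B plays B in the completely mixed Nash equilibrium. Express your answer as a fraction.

Let q be the probability that Nation B plays A. In a completely mixed equilibrium, Nation A must be indifferent between A and B.
Nation A's expected payoff from A is 14q + 8(1−q); from B it is 13q + 11(1−q).
Setting these equal: 6q + 8 = 2q + 11, so q = 3/4.
Therefore Nation B plays B with probability 1 − 3/4 = 1/4.

1/4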